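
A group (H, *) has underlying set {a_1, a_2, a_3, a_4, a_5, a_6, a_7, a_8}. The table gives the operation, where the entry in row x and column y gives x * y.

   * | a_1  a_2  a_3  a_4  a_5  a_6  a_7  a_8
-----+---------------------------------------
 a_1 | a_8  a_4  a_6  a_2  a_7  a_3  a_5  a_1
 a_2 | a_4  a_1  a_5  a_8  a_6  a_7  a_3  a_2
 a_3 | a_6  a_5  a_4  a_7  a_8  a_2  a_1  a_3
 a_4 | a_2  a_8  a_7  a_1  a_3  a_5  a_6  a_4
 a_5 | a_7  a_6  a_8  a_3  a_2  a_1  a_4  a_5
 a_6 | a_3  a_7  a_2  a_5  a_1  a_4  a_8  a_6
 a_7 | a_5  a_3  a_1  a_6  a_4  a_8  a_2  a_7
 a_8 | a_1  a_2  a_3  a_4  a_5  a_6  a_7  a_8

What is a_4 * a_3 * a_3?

a_1

a_4 * a_3 = a_7
a_7 * a_3 = a_1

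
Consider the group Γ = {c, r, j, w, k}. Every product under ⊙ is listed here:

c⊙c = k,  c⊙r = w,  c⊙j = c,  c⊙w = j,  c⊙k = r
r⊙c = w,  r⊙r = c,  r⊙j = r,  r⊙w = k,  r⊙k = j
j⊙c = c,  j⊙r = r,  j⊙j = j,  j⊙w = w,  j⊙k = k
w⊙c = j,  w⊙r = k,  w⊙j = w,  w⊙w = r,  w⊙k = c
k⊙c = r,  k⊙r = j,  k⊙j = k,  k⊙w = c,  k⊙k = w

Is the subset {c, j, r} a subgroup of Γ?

No

c ⊙ c = k, which is not in {c, j, r}.
The subset is not closed under ⊙, so it is not a subgroup.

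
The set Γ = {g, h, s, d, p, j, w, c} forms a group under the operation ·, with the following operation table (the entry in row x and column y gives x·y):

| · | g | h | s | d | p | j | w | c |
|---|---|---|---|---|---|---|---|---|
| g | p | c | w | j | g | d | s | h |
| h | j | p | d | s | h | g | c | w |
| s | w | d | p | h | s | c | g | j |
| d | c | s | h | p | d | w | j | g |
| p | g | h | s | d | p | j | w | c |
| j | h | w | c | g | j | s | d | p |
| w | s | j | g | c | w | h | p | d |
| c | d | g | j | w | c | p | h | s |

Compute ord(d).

2

The identity element is p (its row matches the header).
d^1 = d
d^2 = d·d = p
The first power of d equal to the identity is d^2, so ord(d) = 2.
(Structurally, Γ here is isomorphic to the dihedral group D_4.)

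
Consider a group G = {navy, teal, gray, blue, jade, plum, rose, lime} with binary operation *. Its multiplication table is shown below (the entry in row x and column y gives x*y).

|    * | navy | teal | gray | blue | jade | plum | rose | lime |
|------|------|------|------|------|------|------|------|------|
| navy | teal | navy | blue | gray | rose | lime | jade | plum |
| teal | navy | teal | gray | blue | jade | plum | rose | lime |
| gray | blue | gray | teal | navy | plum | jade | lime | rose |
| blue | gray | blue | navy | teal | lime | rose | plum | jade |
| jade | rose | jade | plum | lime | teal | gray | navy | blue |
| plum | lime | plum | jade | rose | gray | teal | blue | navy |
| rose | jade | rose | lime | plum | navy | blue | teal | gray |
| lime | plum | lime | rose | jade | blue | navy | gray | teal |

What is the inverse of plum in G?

plum

First locate the identity: row teal matches the header, so teal is the identity.
Scan row plum for teal: plum*plum = teal. Hence plum^(-1) = plum.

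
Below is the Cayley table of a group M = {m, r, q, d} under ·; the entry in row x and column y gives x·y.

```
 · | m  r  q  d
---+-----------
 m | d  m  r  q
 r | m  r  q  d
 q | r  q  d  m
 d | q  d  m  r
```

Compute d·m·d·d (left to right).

d·m = q
q·d = m
m·d = q
(Structurally, M here is isomorphic to the cyclic group Z_4.)

q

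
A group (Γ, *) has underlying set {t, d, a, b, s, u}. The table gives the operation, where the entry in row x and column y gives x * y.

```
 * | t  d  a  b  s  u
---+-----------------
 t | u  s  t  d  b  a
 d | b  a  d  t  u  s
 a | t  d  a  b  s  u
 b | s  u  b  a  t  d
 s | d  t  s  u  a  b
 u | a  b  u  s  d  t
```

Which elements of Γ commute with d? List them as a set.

{a, d}

Compare row d with column d entry by entry.
s * d = t but d * s = u, so s does not.
Collecting the elements that commute with d: C(d) = {a, d}.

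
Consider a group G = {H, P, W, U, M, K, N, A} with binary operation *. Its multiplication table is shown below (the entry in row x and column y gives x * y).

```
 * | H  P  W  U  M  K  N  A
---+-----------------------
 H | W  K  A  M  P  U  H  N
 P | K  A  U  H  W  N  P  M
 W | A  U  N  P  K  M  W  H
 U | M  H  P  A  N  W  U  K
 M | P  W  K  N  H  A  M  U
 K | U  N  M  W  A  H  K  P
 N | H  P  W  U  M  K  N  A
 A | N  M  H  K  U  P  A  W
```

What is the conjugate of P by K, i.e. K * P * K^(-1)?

P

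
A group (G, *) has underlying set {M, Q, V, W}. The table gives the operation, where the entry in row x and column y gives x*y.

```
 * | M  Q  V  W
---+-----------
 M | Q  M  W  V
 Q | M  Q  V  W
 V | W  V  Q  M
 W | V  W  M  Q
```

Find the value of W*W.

Read row W, column W: W*W = Q.

Q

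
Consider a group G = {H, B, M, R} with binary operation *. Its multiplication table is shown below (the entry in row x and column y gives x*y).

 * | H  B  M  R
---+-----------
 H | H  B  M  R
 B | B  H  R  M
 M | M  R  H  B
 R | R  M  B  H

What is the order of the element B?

2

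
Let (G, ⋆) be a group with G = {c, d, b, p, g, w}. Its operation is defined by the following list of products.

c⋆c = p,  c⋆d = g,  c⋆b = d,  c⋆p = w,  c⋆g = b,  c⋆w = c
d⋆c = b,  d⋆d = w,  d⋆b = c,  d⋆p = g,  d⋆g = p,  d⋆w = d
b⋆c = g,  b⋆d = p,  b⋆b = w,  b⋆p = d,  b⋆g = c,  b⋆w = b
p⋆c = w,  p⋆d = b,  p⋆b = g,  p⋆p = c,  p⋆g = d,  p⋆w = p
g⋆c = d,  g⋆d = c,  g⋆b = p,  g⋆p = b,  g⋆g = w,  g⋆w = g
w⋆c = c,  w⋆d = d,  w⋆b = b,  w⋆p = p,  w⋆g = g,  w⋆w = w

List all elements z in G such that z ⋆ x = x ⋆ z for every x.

{w}

An element z is central iff its row equals its column in the table.
For c: c ⋆ d = g ≠ b = d ⋆ c, so c ∉ Z.
Checking each element this way leaves Z(G) = {w}.
(Structurally, G here is isomorphic to the symmetric group S_3.)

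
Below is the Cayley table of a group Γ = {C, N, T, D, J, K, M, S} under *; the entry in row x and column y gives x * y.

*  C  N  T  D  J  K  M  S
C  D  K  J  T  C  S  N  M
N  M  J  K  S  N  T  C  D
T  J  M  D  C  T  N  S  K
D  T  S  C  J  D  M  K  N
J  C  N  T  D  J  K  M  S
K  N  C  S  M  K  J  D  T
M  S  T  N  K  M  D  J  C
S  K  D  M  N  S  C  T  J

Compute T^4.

T^1 = T
T^2 = T * T = D
T^3 = D * T = C
T^4 = C * T = J

J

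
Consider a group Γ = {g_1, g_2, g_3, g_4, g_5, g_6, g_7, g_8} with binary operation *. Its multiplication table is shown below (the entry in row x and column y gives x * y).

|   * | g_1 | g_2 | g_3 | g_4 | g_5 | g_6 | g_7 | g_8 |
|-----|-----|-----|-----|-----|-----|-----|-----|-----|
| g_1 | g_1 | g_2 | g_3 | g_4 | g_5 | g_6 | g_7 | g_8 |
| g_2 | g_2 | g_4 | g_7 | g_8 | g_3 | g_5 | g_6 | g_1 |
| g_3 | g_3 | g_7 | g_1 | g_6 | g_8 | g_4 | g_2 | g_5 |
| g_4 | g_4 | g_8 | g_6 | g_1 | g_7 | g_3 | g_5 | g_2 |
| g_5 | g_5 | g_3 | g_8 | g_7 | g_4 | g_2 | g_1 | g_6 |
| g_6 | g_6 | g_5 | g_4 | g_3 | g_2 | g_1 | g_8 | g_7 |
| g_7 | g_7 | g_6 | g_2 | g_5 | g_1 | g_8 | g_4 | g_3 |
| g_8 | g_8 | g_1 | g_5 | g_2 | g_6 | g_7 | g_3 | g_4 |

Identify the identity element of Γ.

g_1

The identity e satisfies e * x = x for all x, so its row in the table reproduces the column headers.
Row g_1 reads: g_1, g_2, g_3, g_4, g_5, g_6, g_7, g_8 — exactly the header order. So g_1 is the identity.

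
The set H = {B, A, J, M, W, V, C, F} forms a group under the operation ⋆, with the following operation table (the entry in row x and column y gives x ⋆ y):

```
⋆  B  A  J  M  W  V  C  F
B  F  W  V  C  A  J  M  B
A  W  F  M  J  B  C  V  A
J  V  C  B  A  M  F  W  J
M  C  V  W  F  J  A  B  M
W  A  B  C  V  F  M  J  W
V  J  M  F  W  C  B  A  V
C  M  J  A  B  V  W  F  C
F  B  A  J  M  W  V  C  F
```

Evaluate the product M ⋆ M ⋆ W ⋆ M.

V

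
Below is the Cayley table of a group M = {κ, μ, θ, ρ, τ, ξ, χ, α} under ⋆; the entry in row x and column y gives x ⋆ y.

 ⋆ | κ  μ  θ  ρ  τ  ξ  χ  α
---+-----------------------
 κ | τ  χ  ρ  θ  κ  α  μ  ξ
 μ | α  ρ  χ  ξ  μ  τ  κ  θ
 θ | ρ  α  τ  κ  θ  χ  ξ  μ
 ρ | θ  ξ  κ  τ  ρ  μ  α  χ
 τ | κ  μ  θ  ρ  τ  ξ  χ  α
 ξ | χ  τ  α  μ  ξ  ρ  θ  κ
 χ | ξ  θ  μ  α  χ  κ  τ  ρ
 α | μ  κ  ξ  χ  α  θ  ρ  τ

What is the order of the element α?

2

The identity element is τ (its row matches the header).
α^1 = α
α^2 = α ⋆ α = τ
The first power of α equal to the identity is α^2, so ord(α) = 2.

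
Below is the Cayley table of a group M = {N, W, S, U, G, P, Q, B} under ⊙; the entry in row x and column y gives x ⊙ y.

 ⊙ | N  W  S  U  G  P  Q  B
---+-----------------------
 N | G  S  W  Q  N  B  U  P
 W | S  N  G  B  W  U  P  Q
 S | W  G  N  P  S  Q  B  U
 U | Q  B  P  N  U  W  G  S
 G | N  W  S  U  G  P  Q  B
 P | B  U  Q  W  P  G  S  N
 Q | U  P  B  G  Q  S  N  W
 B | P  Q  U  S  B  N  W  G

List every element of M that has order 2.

Identity is G. Compute the order of each non-identity element by repeated multiplication:
  N: N → G  (order 2)
  W: W → N → S → G  (order 4)
  S: S → N → W → G  (order 4)
  U: U → N → Q → G  (order 4)
  P: P → G  (order 2)
  Q: Q → N → U → G  (order 4)
  B: B → G  (order 2)
Elements of order 2: {B, N, P}.

{B, N, P}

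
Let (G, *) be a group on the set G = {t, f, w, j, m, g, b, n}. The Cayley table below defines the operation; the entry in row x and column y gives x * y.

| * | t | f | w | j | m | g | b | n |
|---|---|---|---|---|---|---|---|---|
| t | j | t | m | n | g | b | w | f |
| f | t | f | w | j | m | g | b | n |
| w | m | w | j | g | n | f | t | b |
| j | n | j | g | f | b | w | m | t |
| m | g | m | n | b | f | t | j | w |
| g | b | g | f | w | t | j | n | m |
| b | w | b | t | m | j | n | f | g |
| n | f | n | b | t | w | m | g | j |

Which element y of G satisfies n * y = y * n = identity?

First locate the identity: row f matches the header, so f is the identity.
Scan row n for f: n * t = f. Hence n^(-1) = t.

t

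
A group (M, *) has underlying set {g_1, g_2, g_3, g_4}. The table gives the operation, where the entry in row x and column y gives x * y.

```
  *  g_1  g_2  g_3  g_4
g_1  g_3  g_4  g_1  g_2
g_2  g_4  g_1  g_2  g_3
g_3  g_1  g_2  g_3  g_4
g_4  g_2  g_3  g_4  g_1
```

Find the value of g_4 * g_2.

Read row g_4, column g_2: g_4 * g_2 = g_3.

g_3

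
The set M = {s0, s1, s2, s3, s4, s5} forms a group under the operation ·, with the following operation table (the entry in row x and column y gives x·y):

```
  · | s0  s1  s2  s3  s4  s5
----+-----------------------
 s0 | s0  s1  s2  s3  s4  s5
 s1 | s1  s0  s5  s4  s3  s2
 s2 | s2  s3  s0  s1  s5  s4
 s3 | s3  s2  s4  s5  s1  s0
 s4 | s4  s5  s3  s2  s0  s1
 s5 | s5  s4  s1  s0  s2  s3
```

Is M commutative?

s3·s2 = s4 but s2·s3 = s1.
Since s3 and s2 do not commute, M is not abelian.

No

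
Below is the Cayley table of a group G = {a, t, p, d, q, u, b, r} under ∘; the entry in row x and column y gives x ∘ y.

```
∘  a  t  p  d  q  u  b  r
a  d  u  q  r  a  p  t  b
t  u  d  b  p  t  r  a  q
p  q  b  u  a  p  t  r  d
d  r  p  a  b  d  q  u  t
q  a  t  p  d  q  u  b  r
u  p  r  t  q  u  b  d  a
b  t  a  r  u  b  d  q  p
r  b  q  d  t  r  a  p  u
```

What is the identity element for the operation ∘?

q

The identity e satisfies e ∘ x = x for all x, so its row in the table reproduces the column headers.
Row q reads: a, t, p, d, q, u, b, r — exactly the header order. So q is the identity.
(Structurally, G here is isomorphic to the cyclic group Z_8.)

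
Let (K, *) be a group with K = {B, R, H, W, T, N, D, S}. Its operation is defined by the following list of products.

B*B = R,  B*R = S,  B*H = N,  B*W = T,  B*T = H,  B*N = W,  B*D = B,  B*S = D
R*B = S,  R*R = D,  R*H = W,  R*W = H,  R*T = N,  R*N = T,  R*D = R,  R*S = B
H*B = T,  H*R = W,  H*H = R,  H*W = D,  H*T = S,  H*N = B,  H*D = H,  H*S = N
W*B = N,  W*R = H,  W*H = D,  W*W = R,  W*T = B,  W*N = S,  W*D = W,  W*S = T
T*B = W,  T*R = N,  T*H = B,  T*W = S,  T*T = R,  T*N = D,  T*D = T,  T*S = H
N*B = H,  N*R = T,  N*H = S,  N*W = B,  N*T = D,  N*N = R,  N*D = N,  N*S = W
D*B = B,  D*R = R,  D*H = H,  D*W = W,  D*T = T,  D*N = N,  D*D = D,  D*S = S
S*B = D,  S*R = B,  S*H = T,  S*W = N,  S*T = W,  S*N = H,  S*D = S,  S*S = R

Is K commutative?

No

W * S = T but S * W = N.
Since W and S do not commute, K is not abelian.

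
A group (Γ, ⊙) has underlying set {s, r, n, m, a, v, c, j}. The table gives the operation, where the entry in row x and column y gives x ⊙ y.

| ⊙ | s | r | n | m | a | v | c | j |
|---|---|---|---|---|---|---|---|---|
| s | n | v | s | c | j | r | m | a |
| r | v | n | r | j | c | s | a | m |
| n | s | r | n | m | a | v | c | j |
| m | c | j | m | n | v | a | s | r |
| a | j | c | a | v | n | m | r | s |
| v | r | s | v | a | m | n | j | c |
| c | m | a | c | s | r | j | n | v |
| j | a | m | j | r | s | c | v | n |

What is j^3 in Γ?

j

j^1 = j
j^2 = j ⊙ j = n
j^3 = n ⊙ j = j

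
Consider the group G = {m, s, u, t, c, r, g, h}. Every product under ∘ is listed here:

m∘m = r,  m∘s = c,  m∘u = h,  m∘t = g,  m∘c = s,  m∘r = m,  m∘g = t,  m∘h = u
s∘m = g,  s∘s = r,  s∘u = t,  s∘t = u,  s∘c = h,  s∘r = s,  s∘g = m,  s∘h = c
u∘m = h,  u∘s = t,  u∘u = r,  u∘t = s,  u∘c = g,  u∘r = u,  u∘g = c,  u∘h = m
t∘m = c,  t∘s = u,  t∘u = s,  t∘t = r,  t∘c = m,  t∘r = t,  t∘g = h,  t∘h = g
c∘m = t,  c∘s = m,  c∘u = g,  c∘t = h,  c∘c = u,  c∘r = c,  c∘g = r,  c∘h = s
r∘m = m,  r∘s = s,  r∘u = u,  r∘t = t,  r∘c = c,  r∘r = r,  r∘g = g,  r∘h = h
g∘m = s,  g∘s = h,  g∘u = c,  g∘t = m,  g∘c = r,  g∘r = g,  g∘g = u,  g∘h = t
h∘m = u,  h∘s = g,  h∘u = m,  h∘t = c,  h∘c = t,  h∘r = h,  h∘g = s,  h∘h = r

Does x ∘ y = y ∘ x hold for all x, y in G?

c ∘ m = t but m ∘ c = s.
Since c and m do not commute, G is not abelian.

No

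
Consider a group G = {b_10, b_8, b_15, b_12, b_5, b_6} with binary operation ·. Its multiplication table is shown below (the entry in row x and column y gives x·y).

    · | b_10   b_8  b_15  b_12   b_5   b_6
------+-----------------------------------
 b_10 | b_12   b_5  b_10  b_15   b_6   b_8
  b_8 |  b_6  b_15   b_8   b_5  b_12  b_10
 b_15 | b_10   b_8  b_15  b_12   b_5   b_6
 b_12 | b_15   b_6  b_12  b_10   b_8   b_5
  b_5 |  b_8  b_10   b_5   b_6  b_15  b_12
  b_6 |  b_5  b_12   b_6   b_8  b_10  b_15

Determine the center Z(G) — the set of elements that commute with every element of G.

An element z is central iff its row equals its column in the table.
For b_12: b_12·b_6 = b_5 ≠ b_8 = b_6·b_12, so b_12 ∉ Z.
Checking each element this way leaves Z(G) = {b_15}.

{b_15}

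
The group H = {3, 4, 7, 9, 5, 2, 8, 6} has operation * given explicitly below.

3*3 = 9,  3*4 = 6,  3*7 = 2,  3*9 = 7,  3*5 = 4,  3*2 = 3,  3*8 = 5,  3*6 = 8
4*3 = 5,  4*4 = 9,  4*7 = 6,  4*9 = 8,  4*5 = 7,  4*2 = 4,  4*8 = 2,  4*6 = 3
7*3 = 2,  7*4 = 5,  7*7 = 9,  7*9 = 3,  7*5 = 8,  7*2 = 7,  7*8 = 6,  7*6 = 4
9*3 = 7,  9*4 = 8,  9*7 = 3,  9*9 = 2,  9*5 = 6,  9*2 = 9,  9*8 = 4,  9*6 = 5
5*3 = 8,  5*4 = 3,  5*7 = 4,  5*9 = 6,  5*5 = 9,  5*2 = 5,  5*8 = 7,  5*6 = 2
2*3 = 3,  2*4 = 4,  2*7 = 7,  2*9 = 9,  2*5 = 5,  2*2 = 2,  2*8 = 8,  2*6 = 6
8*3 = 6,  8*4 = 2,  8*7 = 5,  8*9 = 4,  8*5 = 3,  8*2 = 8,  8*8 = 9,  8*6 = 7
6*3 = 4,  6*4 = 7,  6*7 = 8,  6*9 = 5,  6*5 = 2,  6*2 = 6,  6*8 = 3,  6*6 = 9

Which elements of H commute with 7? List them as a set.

{2, 3, 7, 9}

Compare row 7 with column 7 entry by entry.
3 * 7 = 2 = 7 * 3, so 3 commutes with 7.
4 * 7 = 6 but 7 * 4 = 5, so 4 does not.
Collecting the elements that commute with 7: C(7) = {2, 3, 7, 9}.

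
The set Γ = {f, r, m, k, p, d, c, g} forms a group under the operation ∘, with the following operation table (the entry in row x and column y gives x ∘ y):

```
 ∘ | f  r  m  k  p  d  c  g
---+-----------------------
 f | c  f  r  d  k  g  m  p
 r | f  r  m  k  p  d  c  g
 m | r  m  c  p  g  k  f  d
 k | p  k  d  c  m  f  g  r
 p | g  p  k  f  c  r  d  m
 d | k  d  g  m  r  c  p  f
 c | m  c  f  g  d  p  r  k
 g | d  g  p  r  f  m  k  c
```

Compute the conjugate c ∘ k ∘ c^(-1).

k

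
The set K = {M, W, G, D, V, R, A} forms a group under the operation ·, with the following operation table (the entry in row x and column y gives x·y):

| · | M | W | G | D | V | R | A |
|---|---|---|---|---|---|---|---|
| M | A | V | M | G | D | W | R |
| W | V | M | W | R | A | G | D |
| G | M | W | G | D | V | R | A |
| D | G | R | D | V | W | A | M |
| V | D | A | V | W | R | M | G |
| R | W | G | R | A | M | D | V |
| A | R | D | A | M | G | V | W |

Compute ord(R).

7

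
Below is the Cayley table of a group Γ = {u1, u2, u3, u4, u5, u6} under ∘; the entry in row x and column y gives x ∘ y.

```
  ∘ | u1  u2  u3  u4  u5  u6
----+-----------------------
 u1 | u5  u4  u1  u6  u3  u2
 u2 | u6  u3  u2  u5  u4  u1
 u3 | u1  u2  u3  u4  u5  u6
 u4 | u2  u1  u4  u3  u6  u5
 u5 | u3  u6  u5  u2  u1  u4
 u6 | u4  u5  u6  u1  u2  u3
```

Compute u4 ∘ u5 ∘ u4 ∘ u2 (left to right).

u4

u4 ∘ u5 = u6
u6 ∘ u4 = u1
u1 ∘ u2 = u4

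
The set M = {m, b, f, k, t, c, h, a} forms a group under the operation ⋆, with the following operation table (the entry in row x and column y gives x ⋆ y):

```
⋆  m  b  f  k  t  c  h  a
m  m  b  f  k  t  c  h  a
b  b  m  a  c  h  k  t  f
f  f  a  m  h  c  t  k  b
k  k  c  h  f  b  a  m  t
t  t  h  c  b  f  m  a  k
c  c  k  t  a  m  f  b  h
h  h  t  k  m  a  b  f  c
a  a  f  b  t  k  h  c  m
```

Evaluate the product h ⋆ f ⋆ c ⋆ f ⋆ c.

h ⋆ f = k
k ⋆ c = a
a ⋆ f = b
b ⋆ c = k

k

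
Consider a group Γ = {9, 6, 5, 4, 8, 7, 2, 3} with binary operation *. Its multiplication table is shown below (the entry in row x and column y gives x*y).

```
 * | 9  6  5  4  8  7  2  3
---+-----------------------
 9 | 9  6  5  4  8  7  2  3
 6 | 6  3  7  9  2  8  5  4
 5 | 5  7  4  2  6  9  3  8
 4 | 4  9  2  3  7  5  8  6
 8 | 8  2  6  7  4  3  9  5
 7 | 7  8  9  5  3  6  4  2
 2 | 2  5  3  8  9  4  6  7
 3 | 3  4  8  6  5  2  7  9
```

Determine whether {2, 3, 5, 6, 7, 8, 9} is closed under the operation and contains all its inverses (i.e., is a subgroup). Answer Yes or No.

No

2*7 = 4, which is not in {2, 3, 5, 6, 7, 8, 9}.
The subset is not closed under *, so it is not a subgroup.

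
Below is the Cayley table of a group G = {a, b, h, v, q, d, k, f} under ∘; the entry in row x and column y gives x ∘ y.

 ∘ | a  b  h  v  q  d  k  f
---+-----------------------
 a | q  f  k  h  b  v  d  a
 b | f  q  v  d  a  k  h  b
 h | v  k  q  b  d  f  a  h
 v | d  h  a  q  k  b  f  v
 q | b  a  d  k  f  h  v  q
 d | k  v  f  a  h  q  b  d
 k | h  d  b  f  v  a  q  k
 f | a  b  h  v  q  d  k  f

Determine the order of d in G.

The identity element is f (its row matches the header).
d^1 = d
d^2 = d ∘ d = q
d^3 = q ∘ d = h
d^4 = h ∘ d = f
The first power of d equal to the identity is d^4, so ord(d) = 4.

4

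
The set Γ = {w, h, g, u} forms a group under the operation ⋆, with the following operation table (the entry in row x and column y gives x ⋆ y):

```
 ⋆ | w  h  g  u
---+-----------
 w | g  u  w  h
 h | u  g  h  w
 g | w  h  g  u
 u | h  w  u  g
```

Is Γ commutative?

Check whether the table is symmetric across its main diagonal.
Every entry (row x, col y) equals the entry (row y, col x), so Γ is abelian.
(In fact Γ ≅ the Klein four-group V_4.)

Yes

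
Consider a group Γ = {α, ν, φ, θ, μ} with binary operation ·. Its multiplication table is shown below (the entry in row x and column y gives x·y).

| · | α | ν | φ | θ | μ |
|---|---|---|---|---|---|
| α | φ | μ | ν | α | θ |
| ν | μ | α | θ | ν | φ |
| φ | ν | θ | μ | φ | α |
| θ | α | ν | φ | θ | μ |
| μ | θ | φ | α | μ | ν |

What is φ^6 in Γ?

φ

φ^1 = φ
φ^2 = φ·φ = μ
φ^3 = μ·φ = α
φ^4 = α·φ = ν
φ^5 = ν·φ = θ
φ^6 = θ·φ = φ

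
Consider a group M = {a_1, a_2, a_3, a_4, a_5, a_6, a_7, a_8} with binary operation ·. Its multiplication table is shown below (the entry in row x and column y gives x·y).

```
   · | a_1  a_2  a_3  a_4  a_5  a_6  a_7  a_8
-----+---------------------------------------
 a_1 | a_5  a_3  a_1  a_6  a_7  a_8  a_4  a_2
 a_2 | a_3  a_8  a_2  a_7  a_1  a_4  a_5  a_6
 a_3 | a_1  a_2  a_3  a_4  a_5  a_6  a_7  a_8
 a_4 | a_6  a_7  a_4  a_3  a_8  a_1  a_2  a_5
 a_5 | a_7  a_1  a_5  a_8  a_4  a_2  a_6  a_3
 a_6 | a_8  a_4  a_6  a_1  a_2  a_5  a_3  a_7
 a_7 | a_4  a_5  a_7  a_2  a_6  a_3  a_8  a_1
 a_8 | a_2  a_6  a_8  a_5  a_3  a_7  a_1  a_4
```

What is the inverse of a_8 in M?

a_5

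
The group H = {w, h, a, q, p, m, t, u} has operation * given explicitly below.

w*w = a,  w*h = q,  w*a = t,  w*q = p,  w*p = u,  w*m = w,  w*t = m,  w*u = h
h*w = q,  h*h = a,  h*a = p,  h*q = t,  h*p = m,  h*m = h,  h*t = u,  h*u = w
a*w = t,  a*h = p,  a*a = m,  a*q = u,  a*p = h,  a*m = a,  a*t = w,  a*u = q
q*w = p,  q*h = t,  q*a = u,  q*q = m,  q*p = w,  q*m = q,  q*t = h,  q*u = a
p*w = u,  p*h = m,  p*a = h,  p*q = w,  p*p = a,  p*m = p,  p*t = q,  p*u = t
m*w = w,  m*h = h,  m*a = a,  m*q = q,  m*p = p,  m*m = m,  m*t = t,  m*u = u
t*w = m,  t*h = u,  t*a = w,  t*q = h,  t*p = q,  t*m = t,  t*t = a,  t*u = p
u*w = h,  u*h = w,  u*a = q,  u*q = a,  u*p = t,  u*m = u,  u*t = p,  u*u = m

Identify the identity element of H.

The identity e satisfies e * x = x for all x, so its row in the table reproduces the column headers.
Row m reads: w, h, a, q, p, m, t, u — exactly the header order. So m is the identity.

m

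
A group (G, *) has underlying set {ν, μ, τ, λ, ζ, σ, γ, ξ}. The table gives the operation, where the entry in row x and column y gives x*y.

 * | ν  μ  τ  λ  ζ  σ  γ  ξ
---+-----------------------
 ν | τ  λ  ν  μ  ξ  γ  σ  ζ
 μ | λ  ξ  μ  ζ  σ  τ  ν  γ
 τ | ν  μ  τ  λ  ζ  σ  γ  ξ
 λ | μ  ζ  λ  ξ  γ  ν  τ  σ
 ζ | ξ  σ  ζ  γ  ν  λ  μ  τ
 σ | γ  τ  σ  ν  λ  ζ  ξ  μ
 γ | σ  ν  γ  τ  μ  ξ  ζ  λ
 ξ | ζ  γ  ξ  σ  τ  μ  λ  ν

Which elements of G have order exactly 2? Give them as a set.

Identity is τ. Compute the order of each non-identity element by repeated multiplication:
  ν: ν → τ  (order 2)
  μ: μ → ξ → γ → ν → λ → ζ → σ → τ  (order 8)
  λ: λ → ξ → σ → ν → μ → ζ → γ → τ  (order 8)
  ζ: ζ → ν → ξ → τ  (order 4)
  σ: σ → ζ → λ → ν → γ → ξ → μ → τ  (order 8)
  γ: γ → ζ → μ → ν → σ → ξ → λ → τ  (order 8)
  ξ: ξ → ν → ζ → τ  (order 4)
Elements of order 2: {ν}.

{ν}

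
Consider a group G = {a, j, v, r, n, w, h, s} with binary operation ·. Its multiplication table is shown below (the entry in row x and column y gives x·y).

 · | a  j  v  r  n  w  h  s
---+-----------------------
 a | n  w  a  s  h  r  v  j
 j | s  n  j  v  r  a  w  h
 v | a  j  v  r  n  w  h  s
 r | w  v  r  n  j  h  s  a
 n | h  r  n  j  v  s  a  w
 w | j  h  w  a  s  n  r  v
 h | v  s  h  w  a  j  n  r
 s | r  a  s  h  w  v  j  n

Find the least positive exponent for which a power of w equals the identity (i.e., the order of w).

4

The identity element is v (its row matches the header).
w^1 = w
w^2 = w·w = n
w^3 = n·w = s
w^4 = s·w = v
The first power of w equal to the identity is w^4, so ord(w) = 4.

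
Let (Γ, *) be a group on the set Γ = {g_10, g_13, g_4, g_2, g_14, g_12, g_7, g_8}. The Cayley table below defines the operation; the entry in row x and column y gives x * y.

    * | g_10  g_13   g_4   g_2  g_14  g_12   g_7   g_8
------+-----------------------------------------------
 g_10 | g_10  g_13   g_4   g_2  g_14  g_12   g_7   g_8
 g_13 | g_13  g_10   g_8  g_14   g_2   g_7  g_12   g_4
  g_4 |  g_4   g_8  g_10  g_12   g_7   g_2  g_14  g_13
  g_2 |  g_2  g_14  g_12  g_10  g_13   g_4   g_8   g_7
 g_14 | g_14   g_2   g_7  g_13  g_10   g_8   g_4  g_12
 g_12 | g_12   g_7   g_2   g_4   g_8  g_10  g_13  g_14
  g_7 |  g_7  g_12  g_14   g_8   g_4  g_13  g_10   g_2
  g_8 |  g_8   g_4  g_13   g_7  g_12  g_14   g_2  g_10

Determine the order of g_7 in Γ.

The identity element is g_10 (its row matches the header).
g_7^1 = g_7
g_7^2 = g_7 * g_7 = g_10
The first power of g_7 equal to the identity is g_7^2, so ord(g_7) = 2.

2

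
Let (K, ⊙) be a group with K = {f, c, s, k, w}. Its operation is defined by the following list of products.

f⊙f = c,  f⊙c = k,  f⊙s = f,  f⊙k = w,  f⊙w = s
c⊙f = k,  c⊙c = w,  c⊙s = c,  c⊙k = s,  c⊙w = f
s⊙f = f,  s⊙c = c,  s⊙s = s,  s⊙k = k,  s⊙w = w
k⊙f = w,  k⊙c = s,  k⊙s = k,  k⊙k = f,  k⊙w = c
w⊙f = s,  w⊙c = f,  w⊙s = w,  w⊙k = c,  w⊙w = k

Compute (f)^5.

f^1 = f
f^2 = f ⊙ f = c
f^3 = c ⊙ f = k
f^4 = k ⊙ f = w
f^5 = w ⊙ f = s

s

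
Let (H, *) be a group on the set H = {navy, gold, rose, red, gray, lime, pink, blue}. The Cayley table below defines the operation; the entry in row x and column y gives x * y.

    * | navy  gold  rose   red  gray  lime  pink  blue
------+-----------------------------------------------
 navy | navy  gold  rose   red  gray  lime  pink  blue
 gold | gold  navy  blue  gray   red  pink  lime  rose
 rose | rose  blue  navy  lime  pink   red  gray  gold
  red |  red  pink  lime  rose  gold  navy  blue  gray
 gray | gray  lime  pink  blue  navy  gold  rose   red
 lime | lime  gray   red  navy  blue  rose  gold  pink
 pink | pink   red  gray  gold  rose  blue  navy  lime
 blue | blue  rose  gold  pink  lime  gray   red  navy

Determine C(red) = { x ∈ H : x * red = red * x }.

Compare row red with column red entry by entry.
lime * red = navy = red * lime, so lime commutes with red.
blue * red = pink but red * blue = gray, so blue does not.
Collecting the elements that commute with red: C(red) = {lime, navy, red, rose}.
(Structurally, H here is isomorphic to the dihedral group D_4.)

{lime, navy, red, rose}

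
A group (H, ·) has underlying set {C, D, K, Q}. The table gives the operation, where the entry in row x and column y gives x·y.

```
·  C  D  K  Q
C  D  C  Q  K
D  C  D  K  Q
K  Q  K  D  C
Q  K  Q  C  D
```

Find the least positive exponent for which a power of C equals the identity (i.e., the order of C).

2

The identity element is D (its row matches the header).
C^1 = C
C^2 = C·C = D
The first power of C equal to the identity is C^2, so ord(C) = 2.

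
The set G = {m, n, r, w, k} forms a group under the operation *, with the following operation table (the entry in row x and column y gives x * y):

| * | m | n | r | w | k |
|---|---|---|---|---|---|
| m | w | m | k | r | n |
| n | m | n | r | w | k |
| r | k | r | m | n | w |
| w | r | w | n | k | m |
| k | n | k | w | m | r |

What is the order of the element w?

5

The identity element is n (its row matches the header).
w^1 = w
w^2 = w * w = k
w^3 = k * w = m
w^4 = m * w = r
w^5 = r * w = n
The first power of w equal to the identity is w^5, so ord(w) = 5.
(Structurally, G here is isomorphic to the cyclic group Z_5.)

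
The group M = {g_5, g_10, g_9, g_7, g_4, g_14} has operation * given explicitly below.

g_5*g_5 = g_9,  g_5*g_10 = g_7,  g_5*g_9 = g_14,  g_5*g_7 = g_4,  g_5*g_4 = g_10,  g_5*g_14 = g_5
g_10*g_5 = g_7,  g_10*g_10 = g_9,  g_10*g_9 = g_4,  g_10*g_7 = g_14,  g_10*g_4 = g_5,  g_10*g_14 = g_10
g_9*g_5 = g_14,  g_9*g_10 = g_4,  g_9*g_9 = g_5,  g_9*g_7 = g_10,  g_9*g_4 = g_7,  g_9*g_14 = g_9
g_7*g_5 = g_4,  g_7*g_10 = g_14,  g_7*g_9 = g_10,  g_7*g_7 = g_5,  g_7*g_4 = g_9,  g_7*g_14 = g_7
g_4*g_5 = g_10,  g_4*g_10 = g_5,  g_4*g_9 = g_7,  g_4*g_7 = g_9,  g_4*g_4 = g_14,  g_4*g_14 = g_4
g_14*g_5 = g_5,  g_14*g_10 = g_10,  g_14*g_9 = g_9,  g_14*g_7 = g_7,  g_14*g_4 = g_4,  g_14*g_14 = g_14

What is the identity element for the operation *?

g_14

The identity e satisfies e*x = x for all x, so its row in the table reproduces the column headers.
Row g_14 reads: g_5, g_10, g_9, g_7, g_4, g_14 — exactly the header order. So g_14 is the identity.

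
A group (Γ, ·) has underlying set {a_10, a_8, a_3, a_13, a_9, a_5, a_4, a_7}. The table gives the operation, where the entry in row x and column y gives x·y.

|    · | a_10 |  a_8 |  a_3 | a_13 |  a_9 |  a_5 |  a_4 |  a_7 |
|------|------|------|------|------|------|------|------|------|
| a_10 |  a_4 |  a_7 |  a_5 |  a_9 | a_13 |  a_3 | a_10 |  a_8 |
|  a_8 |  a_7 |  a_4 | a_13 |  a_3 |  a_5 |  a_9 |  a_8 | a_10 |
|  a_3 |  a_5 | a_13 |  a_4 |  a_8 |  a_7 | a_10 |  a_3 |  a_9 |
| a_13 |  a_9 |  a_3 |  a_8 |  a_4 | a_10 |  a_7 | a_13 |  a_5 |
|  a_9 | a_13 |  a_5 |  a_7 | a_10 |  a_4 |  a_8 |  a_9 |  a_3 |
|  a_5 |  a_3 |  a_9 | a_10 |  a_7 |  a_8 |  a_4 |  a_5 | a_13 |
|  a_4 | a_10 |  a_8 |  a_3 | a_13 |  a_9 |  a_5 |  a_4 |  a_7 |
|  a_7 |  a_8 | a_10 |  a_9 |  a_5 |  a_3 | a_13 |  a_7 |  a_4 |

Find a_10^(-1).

a_10

First locate the identity: row a_4 matches the header, so a_4 is the identity.
Scan row a_10 for a_4: a_10·a_10 = a_4. Hence a_10^(-1) = a_10.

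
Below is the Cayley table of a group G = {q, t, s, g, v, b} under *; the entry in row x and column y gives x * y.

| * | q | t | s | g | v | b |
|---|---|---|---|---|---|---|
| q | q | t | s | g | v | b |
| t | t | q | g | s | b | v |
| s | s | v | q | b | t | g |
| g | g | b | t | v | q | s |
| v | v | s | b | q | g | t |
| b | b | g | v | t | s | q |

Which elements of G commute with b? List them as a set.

{b, q}

Compare row b with column b entry by entry.
t * b = v but b * t = g, so t does not.
Collecting the elements that commute with b: C(b) = {b, q}.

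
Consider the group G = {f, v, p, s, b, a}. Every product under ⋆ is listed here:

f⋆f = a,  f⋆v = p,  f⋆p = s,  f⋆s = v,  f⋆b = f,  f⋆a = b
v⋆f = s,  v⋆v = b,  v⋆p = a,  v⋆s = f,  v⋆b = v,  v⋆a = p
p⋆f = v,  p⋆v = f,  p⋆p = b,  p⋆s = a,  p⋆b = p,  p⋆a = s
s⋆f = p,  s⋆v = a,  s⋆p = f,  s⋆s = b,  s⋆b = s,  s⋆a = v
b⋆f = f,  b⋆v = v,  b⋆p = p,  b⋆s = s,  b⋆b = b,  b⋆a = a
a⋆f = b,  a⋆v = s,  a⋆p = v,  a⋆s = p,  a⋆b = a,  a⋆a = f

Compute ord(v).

2

The identity element is b (its row matches the header).
v^1 = v
v^2 = v ⋆ v = b
The first power of v equal to the identity is v^2, so ord(v) = 2.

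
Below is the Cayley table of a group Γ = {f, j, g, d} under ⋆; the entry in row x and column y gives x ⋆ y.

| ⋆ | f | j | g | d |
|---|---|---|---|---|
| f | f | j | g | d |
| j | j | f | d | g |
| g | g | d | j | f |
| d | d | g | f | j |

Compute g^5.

g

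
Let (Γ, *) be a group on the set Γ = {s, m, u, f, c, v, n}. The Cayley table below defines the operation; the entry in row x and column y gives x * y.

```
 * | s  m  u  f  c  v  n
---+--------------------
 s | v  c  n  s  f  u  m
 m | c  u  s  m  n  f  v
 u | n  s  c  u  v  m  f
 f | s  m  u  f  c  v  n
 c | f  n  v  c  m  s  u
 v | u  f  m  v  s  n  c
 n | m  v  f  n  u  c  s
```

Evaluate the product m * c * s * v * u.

m * c = n
n * s = m
m * v = f
f * u = u

u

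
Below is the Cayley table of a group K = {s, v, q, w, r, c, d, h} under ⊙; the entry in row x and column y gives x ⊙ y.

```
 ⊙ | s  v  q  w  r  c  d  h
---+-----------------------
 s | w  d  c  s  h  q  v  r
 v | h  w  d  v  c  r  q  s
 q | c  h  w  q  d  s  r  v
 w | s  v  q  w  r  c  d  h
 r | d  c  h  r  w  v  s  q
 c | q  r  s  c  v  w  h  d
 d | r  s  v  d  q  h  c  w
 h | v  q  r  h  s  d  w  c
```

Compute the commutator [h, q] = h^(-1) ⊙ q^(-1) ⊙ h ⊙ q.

Identity is w; from the table h^(-1) = d and q^(-1) = q.
d ⊙ q = v
v ⊙ h = s
s ⊙ q = c

c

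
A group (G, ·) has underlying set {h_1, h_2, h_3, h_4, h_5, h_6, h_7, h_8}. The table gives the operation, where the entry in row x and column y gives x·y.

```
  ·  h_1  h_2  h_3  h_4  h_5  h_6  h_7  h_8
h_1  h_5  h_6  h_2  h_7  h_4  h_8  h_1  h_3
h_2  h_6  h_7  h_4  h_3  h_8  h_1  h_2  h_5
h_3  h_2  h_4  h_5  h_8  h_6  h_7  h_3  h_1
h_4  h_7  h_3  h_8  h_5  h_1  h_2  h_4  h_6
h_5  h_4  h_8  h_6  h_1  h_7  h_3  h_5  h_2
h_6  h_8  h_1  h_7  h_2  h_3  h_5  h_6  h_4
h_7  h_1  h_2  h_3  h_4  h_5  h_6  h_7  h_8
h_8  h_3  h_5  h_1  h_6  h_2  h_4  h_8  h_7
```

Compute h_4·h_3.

h_8

Read row h_4, column h_3: h_4·h_3 = h_8.
(Structurally, G here is isomorphic to Z_2 x Z_4.)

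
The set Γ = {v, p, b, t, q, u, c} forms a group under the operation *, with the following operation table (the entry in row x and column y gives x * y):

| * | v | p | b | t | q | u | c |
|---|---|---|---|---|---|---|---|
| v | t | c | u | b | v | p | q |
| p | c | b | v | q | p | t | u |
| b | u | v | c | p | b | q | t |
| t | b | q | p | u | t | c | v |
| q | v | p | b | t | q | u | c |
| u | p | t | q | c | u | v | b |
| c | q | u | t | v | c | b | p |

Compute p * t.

Read row p, column t: p * t = q.

q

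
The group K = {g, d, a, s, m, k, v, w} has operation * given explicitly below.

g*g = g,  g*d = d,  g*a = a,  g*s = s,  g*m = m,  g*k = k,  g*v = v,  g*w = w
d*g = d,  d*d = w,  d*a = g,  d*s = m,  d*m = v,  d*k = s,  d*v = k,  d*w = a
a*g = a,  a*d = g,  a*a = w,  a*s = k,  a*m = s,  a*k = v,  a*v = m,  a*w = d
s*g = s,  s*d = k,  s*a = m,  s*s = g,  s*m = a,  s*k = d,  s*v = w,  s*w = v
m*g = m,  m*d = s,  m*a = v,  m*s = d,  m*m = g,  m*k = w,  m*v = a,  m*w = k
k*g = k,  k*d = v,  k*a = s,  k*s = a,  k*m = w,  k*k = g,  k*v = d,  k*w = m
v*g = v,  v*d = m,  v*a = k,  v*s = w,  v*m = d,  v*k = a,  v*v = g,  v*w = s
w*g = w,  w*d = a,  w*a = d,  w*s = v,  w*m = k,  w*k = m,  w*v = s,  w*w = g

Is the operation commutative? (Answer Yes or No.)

No

d*k = s but k*d = v.
Since d and k do not commute, K is not abelian.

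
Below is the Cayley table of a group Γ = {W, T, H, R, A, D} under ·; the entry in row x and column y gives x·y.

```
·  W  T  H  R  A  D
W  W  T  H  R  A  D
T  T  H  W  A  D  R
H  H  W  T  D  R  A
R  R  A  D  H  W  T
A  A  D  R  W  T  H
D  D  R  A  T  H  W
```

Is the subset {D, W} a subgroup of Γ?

{D, W} contains the identity W.
Checking products: every product of two elements of {D, W} (read from the table) lies in {D, W}, so the set is closed.
In a finite group, a nonempty closed subset is a subgroup. So {D, W} ≤ Γ.

Yes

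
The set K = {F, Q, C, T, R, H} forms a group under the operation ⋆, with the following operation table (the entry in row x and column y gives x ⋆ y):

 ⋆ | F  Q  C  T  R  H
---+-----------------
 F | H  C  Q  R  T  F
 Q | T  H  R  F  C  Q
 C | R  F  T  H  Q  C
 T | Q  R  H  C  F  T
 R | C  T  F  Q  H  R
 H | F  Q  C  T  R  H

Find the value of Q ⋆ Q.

Read row Q, column Q: Q ⋆ Q = H.

H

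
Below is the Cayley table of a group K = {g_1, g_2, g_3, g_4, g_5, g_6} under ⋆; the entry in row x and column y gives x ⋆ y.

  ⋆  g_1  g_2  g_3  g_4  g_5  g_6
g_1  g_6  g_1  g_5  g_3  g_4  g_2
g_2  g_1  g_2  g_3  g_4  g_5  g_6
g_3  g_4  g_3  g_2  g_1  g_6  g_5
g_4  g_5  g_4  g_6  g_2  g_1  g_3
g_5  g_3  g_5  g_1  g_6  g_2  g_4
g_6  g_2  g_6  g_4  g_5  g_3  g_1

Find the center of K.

An element z is central iff its row equals its column in the table.
For g_3: g_3 ⋆ g_6 = g_5 ≠ g_4 = g_6 ⋆ g_3, so g_3 ∉ Z.
Checking each element this way leaves Z(K) = {g_2}.

{g_2}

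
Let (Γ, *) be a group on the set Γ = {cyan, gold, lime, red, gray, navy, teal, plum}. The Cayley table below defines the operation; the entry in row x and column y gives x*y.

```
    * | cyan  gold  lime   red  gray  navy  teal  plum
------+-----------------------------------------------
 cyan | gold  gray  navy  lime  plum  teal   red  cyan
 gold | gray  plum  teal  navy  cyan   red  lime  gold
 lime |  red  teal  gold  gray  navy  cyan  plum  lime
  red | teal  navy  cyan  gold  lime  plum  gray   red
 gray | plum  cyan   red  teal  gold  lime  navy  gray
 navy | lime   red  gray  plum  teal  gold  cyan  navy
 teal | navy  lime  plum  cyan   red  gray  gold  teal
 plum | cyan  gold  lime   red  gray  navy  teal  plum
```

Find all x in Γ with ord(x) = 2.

Identity is plum. Compute the order of each non-identity element by repeated multiplication:
  cyan: cyan → gold → gray → plum  (order 4)
  gold: gold → plum  (order 2)
  lime: lime → gold → teal → plum  (order 4)
  red: red → gold → navy → plum  (order 4)
  gray: gray → gold → cyan → plum  (order 4)
  navy: navy → gold → red → plum  (order 4)
  teal: teal → gold → lime → plum  (order 4)
Elements of order 2: {gold}.

{gold}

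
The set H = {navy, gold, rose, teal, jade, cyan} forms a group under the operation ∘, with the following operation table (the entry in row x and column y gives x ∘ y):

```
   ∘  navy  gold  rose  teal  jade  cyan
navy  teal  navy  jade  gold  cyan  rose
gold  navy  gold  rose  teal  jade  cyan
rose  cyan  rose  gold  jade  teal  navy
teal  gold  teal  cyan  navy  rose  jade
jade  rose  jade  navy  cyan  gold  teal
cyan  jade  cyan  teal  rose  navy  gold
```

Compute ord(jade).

2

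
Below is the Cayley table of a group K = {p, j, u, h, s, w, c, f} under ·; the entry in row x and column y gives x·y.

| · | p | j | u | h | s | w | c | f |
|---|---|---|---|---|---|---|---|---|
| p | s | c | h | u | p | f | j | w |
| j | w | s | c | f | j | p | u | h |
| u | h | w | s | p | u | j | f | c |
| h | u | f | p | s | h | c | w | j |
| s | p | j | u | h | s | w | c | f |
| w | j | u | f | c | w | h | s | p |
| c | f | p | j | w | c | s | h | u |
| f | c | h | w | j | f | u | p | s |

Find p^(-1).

First locate the identity: row s matches the header, so s is the identity.
Scan row p for s: p·p = s. Hence p^(-1) = p.

p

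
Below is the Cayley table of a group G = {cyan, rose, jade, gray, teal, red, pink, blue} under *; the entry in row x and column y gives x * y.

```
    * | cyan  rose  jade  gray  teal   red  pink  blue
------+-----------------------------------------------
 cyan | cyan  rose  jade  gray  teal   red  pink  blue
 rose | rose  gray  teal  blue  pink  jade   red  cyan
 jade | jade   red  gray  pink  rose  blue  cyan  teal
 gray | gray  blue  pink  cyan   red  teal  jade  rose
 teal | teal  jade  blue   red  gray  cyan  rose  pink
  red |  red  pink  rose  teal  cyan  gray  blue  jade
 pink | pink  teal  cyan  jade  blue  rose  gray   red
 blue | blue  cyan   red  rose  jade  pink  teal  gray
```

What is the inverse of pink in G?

jade

First locate the identity: row cyan matches the header, so cyan is the identity.
Scan row pink for cyan: pink * jade = cyan. Hence pink^(-1) = jade.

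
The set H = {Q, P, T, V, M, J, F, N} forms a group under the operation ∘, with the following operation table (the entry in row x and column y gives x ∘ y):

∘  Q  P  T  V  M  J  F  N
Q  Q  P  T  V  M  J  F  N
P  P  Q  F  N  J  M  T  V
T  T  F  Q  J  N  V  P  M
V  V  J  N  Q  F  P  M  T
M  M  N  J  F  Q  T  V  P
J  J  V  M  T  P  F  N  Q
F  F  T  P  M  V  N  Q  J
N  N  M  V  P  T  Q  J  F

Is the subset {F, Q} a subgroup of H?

{F, Q} contains the identity Q.
Checking products: every product of two elements of {F, Q} (read from the table) lies in {F, Q}, so the set is closed.
In a finite group, a nonempty closed subset is a subgroup. So {F, Q} ≤ H.

Yes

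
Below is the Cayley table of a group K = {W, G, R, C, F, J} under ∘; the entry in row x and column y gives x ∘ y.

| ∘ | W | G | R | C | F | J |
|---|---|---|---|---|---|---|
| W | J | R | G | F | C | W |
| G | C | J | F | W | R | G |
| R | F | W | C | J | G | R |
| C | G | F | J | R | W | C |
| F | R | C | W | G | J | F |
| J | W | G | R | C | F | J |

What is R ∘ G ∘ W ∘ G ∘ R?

R ∘ G = W
W ∘ W = J
J ∘ G = G
G ∘ R = F

F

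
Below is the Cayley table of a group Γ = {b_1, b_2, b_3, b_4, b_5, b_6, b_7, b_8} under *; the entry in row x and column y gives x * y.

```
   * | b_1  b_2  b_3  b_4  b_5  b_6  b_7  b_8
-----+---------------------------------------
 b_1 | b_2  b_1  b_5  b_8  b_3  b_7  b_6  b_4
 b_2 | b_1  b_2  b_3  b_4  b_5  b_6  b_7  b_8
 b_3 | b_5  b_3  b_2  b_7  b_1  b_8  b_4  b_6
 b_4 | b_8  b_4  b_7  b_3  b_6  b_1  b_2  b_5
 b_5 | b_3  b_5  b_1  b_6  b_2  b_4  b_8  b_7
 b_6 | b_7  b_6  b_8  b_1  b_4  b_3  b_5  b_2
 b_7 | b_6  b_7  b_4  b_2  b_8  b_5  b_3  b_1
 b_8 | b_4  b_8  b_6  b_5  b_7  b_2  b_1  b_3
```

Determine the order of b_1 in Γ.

The identity element is b_2 (its row matches the header).
b_1^1 = b_1
b_1^2 = b_1 * b_1 = b_2
The first power of b_1 equal to the identity is b_1^2, so ord(b_1) = 2.

2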